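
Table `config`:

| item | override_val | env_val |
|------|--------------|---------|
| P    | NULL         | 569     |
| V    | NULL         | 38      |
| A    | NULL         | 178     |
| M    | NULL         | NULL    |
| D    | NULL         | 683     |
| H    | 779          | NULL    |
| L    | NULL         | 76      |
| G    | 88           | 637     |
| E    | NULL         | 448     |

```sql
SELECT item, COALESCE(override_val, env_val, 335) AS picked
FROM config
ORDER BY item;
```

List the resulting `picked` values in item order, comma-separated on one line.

item=A: override_val=NULL, env_val=178 → 178
item=D: override_val=NULL, env_val=683 → 683
item=E: override_val=NULL, env_val=448 → 448
item=G: override_val=88 → 88
item=H: override_val=779 → 779
item=L: override_val=NULL, env_val=76 → 76
item=M: override_val=NULL, env_val=NULL, → literal 335 → 335
item=P: override_val=NULL, env_val=569 → 569
item=V: override_val=NULL, env_val=38 → 38

178, 683, 448, 88, 779, 76, 335, 569, 38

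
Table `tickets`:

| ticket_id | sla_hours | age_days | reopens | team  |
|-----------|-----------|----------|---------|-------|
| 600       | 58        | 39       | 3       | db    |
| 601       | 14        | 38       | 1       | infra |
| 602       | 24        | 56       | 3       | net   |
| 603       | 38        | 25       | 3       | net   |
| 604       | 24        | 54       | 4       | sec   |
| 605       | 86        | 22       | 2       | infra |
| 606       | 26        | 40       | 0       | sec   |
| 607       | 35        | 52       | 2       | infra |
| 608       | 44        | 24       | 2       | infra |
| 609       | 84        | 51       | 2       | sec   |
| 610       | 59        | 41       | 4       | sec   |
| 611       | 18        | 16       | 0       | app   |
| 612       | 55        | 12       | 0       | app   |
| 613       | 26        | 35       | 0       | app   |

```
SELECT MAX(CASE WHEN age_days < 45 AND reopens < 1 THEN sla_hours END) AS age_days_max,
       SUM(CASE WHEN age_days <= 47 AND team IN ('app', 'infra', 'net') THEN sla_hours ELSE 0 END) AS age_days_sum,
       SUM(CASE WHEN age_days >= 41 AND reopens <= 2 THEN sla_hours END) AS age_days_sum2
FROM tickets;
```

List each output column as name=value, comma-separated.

age_days_max=55, age_days_sum=281, age_days_sum2=119

[age_days_max: age_days < 45 AND reopens < 1]
ticket_id=600: ✗
ticket_id=601: ✗
ticket_id=602: ✗
ticket_id=603: ✗
ticket_id=604: ✗
ticket_id=605: ✗
ticket_id=606: ✓ → 26
ticket_id=607: ✗
ticket_id=608: ✗
ticket_id=609: ✗
ticket_id=610: ✗
ticket_id=611: ✓ → 18
ticket_id=612: ✓ → 55
ticket_id=613: ✓ → 26
age_days_max = MAX(26, 18, 55, 26) = 55
—
[age_days_sum: age_days <= 47 AND team IN ('app', 'infra', 'net')]
ticket_id=600: ✗
ticket_id=601: ✓ → 14
ticket_id=602: ✗
ticket_id=603: ✓ → 38
ticket_id=604: ✗
ticket_id=605: ✓ → 86
ticket_id=606: ✗
ticket_id=607: ✗
ticket_id=608: ✓ → 44
ticket_id=609: ✗
ticket_id=610: ✗
ticket_id=611: ✓ → 18
ticket_id=612: ✓ → 55
ticket_id=613: ✓ → 26
age_days_sum = 14 + 38 + 86 + 44 + 18 + 55 + 26 = 281
—
[age_days_sum2: age_days >= 41 AND reopens <= 2]
ticket_id=600: ✗
ticket_id=601: ✗
ticket_id=602: ✗
ticket_id=603: ✗
ticket_id=604: ✗
ticket_id=605: ✗
ticket_id=606: ✗
ticket_id=607: ✓ → 35
ticket_id=608: ✗
ticket_id=609: ✓ → 84
ticket_id=610: ✗
ticket_id=611: ✗
ticket_id=612: ✗
ticket_id=613: ✗
age_days_sum2 = 35 + 84 = 119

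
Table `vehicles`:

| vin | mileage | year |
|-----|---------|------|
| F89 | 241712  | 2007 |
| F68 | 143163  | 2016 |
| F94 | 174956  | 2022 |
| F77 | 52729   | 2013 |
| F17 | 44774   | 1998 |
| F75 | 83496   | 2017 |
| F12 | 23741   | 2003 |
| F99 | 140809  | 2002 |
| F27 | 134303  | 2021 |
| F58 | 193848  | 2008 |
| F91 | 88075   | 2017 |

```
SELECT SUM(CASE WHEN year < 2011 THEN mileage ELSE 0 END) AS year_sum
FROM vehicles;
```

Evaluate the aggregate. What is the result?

vin=F89: ✓ → 241712
vin=F68: ✗
vin=F94: ✗
vin=F77: ✗
vin=F17: ✓ → 44774
vin=F75: ✗
vin=F12: ✓ → 23741
vin=F99: ✓ → 140809
vin=F27: ✗
vin=F58: ✓ → 193848
vin=F91: ✗
year_sum = 241712 + 44774 + 23741 + 140809 + 193848 = 644884

644884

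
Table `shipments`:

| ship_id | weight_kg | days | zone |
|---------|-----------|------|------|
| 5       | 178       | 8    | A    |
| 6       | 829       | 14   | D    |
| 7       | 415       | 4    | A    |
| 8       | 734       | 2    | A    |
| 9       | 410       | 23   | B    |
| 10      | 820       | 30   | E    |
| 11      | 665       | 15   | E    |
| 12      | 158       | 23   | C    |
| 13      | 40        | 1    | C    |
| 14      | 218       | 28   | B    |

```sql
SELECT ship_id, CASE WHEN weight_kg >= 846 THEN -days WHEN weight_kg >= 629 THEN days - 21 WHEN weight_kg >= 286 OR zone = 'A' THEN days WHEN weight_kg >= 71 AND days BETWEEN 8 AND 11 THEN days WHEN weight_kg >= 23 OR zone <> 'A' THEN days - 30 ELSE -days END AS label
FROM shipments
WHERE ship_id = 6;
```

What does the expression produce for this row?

-7

ship_id = 6: weight_kg=829, days=14, zone=D.
weight_kg >= 846 → false
weight_kg >= 629 → true → -7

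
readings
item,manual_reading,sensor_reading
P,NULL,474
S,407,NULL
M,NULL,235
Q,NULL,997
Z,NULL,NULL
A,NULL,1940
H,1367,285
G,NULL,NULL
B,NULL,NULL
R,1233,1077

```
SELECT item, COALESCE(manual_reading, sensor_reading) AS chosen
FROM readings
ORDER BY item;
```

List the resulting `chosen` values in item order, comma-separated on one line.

1940, NULL, NULL, 1367, 235, 474, 997, 1233, 407, NULL

item=A: manual_reading=NULL, sensor_reading=1940 → 1940
item=B: manual_reading=NULL, sensor_reading=NULL (all NULL) → NULL
item=G: manual_reading=NULL, sensor_reading=NULL (all NULL) → NULL
item=H: manual_reading=1367 → 1367
item=M: manual_reading=NULL, sensor_reading=235 → 235
item=P: manual_reading=NULL, sensor_reading=474 → 474
item=Q: manual_reading=NULL, sensor_reading=997 → 997
item=R: manual_reading=1233 → 1233
item=S: manual_reading=407 → 407
item=Z: manual_reading=NULL, sensor_reading=NULL (all NULL) → NULL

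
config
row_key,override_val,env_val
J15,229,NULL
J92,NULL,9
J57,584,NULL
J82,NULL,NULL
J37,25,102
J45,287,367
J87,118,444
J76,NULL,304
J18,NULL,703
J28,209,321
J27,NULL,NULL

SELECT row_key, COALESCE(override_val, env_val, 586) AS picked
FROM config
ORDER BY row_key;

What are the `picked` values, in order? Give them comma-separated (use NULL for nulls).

row_key=J15: override_val=229 → 229
row_key=J18: override_val=NULL, env_val=703 → 703
row_key=J27: override_val=NULL, env_val=NULL, → literal 586 → 586
row_key=J28: override_val=209 → 209
row_key=J37: override_val=25 → 25
row_key=J45: override_val=287 → 287
row_key=J57: override_val=584 → 584
row_key=J76: override_val=NULL, env_val=304 → 304
row_key=J82: override_val=NULL, env_val=NULL, → literal 586 → 586
row_key=J87: override_val=118 → 118
row_key=J92: override_val=NULL, env_val=9 → 9

229, 703, 586, 209, 25, 287, 584, 304, 586, 118, 9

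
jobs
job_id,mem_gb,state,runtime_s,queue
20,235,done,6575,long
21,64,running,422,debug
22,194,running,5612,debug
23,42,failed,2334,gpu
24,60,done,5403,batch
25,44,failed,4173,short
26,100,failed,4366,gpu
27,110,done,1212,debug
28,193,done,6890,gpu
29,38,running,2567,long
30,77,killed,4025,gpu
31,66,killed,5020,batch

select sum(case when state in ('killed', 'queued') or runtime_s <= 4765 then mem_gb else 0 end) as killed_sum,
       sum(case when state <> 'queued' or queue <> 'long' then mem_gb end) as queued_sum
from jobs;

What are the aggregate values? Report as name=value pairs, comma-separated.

killed_sum=541, queued_sum=1223

[killed_sum: state in ('killed', 'queued') or runtime_s <= 4765]
job_id=20: ✗
job_id=21: ✓ → 64
job_id=22: ✗
job_id=23: ✓ → 42
job_id=24: ✗
job_id=25: ✓ → 44
job_id=26: ✓ → 100
job_id=27: ✓ → 110
job_id=28: ✗
job_id=29: ✓ → 38
job_id=30: ✓ → 77
job_id=31: ✓ → 66
killed_sum = 64 + 42 + 44 + 100 + 110 + 38 + 77 + 66 = 541
—
[queued_sum: state <> 'queued' or queue <> 'long']
job_id=20: ✓ → 235
job_id=21: ✓ → 64
job_id=22: ✓ → 194
job_id=23: ✓ → 42
job_id=24: ✓ → 60
job_id=25: ✓ → 44
job_id=26: ✓ → 100
job_id=27: ✓ → 110
job_id=28: ✓ → 193
job_id=29: ✓ → 38
job_id=30: ✓ → 77
job_id=31: ✓ → 66
queued_sum = 235 + 64 + 194 + 42 + 60 + 44 + 100 + 110 + 193 + 38 + 77 + 66 = 1223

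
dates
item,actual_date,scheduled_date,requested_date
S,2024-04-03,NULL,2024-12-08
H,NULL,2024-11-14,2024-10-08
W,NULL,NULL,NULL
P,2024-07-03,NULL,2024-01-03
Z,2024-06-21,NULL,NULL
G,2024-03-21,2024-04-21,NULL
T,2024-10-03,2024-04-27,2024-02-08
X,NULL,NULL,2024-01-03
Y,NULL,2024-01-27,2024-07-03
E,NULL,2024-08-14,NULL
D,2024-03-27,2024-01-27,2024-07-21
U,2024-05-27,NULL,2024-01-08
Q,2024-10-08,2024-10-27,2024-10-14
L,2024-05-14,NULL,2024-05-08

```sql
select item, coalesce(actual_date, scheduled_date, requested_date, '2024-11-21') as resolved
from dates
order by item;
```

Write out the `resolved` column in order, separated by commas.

item=D: actual_date=2024-03-27 → 2024-03-27
item=E: actual_date=NULL, scheduled_date=2024-08-14 → 2024-08-14
item=G: actual_date=2024-03-21 → 2024-03-21
item=H: actual_date=NULL, scheduled_date=2024-11-14 → 2024-11-14
item=L: actual_date=2024-05-14 → 2024-05-14
item=P: actual_date=2024-07-03 → 2024-07-03
item=Q: actual_date=2024-10-08 → 2024-10-08
item=S: actual_date=2024-04-03 → 2024-04-03
item=T: actual_date=2024-10-03 → 2024-10-03
item=U: actual_date=2024-05-27 → 2024-05-27
item=W: actual_date=NULL, scheduled_date=NULL, requested_date=NULL, → literal 2024-11-21 → 2024-11-21
item=X: actual_date=NULL, scheduled_date=NULL, requested_date=2024-01-03 → 2024-01-03
item=Y: actual_date=NULL, scheduled_date=2024-01-27 → 2024-01-27
item=Z: actual_date=2024-06-21 → 2024-06-21

2024-03-27, 2024-08-14, 2024-03-21, 2024-11-14, 2024-05-14, 2024-07-03, 2024-10-08, 2024-04-03, 2024-10-03, 2024-05-27, 2024-11-21, 2024-01-03, 2024-01-27, 2024-06-21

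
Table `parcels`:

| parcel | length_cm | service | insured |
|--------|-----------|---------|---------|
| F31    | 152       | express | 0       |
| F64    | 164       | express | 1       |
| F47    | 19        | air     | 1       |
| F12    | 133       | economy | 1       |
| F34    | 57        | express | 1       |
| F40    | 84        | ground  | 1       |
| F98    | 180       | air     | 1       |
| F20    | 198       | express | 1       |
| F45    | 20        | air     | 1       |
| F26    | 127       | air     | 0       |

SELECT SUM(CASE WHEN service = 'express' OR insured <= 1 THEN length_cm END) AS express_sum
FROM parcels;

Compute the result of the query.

parcel=F31: ✓ → 152
parcel=F64: ✓ → 164
parcel=F47: ✓ → 19
parcel=F12: ✓ → 133
parcel=F34: ✓ → 57
parcel=F40: ✓ → 84
parcel=F98: ✓ → 180
parcel=F20: ✓ → 198
parcel=F45: ✓ → 20
parcel=F26: ✓ → 127
express_sum = 152 + 164 + 19 + 133 + 57 + 84 + 180 + 198 + 20 + 127 = 1134

1134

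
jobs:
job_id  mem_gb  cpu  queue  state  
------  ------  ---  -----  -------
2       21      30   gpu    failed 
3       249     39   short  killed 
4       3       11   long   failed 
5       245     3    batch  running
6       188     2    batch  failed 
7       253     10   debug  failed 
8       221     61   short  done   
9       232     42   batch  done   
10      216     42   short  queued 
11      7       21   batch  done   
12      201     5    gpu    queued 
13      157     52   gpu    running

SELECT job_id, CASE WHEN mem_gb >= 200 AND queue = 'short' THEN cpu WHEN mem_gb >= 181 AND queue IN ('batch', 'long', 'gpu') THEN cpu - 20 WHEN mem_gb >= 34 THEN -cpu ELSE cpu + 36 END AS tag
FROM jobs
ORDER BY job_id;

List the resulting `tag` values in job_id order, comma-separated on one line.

job_id=2: ELSE → 66
job_id=3: mem_gb >= 200 AND queue = 'short' → 39
job_id=4: ELSE → 47
job_id=5: mem_gb >= 181 AND queue IN ('batch', 'long', 'gpu') → -17
job_id=6: mem_gb >= 181 AND queue IN ('batch', 'long', 'gpu') → -18
job_id=7: mem_gb >= 34 → -10
job_id=8: mem_gb >= 200 AND queue = 'short' → 61
job_id=9: mem_gb >= 181 AND queue IN ('batch', 'long', 'gpu') → 22
job_id=10: mem_gb >= 200 AND queue = 'short' → 42
job_id=11: ELSE → 57
job_id=12: mem_gb >= 181 AND queue IN ('batch', 'long', 'gpu') → -15
job_id=13: mem_gb >= 34 → -52

66, 39, 47, -17, -18, -10, 61, 22, 42, 57, -15, -52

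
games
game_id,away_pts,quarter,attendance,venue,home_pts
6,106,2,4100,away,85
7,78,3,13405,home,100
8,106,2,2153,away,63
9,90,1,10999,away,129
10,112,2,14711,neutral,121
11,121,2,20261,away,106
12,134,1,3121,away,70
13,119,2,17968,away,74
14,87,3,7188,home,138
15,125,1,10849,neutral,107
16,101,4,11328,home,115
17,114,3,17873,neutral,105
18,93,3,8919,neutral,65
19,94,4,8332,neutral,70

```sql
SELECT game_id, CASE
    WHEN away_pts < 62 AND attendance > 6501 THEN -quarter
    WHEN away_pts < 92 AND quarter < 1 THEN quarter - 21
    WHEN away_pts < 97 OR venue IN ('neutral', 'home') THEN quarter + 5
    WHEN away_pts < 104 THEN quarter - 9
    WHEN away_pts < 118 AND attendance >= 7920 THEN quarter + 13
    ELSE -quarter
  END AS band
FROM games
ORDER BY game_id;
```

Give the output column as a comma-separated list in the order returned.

-2, 8, -2, 6, 7, -2, -1, -2, 8, 6, 9, 8, 8, 9

game_id=6: ELSE → -2
game_id=7: away_pts < 97 OR venue IN ('neutral', 'home') → 8
game_id=8: ELSE → -2
game_id=9: away_pts < 97 OR venue IN ('neutral', 'home') → 6
game_id=10: away_pts < 97 OR venue IN ('neutral', 'home') → 7
game_id=11: ELSE → -2
game_id=12: ELSE → -1
game_id=13: ELSE → -2
game_id=14: away_pts < 97 OR venue IN ('neutral', 'home') → 8
game_id=15: away_pts < 97 OR venue IN ('neutral', 'home') → 6
game_id=16: away_pts < 97 OR venue IN ('neutral', 'home') → 9
game_id=17: away_pts < 97 OR venue IN ('neutral', 'home') → 8
game_id=18: away_pts < 97 OR venue IN ('neutral', 'home') → 8
game_id=19: away_pts < 97 OR venue IN ('neutral', 'home') → 9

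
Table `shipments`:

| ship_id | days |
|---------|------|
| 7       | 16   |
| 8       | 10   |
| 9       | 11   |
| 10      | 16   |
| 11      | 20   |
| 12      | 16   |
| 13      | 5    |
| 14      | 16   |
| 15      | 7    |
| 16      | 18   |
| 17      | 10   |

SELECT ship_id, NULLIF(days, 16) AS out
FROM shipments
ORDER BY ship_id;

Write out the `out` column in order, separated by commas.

NULL, 10, 11, NULL, 20, NULL, 5, NULL, 7, 18, 10

ship_id=7: days=16 vs 16: equal → NULL
ship_id=8: days=10 vs 16: differ → 10
ship_id=9: days=11 vs 16: differ → 11
ship_id=10: days=16 vs 16: equal → NULL
ship_id=11: days=20 vs 16: differ → 20
ship_id=12: days=16 vs 16: equal → NULL
ship_id=13: days=5 vs 16: differ → 5
ship_id=14: days=16 vs 16: equal → NULL
ship_id=15: days=7 vs 16: differ → 7
ship_id=16: days=18 vs 16: differ → 18
ship_id=17: days=10 vs 16: differ → 10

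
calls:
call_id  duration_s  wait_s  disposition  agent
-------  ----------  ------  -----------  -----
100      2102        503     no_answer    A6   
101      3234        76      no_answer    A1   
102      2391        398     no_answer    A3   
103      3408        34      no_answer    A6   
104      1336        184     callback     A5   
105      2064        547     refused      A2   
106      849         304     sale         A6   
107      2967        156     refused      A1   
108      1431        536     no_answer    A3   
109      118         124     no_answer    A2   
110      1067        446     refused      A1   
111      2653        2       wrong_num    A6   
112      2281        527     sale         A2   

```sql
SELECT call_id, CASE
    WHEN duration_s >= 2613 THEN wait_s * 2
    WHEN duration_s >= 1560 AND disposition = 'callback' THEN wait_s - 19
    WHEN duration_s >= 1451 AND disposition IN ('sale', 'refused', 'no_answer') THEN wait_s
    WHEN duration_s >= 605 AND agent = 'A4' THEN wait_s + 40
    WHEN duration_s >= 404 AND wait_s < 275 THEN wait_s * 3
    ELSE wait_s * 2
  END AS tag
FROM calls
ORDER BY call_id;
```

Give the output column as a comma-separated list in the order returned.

503, 152, 398, 68, 552, 547, 608, 312, 1072, 248, 892, 4, 527

call_id=100: duration_s >= 1451 AND disposition IN ('sale', 'refused', 'no_answer') → 503
call_id=101: duration_s >= 2613 → 152
call_id=102: duration_s >= 1451 AND disposition IN ('sale', 'refused', 'no_answer') → 398
call_id=103: duration_s >= 2613 → 68
call_id=104: duration_s >= 404 AND wait_s < 275 → 552
call_id=105: duration_s >= 1451 AND disposition IN ('sale', 'refused', 'no_answer') → 547
call_id=106: ELSE → 608
call_id=107: duration_s >= 2613 → 312
call_id=108: ELSE → 1072
call_id=109: ELSE → 248
call_id=110: ELSE → 892
call_id=111: duration_s >= 2613 → 4
call_id=112: duration_s >= 1451 AND disposition IN ('sale', 'refused', 'no_answer') → 527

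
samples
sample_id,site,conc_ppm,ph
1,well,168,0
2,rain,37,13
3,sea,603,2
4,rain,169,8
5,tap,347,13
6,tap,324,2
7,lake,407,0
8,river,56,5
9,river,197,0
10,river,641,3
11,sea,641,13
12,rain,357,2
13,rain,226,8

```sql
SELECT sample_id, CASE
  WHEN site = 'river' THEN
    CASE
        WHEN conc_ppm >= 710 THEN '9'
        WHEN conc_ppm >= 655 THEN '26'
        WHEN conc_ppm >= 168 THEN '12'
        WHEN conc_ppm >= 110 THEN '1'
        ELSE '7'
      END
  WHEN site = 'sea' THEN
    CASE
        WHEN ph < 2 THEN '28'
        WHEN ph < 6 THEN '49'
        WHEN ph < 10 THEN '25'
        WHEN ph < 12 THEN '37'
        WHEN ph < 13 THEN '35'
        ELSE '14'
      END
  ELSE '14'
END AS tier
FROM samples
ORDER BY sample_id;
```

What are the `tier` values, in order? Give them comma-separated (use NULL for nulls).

14, 14, 49, 14, 14, 14, 14, 7, 12, 12, 14, 14, 14

sample_id=1: site='well' → outer ELSE → 14
sample_id=2: site='rain' → outer ELSE → 14
sample_id=3: site='sea' → inner[ph < 6] → 49
sample_id=4: site='rain' → outer ELSE → 14
sample_id=5: site='tap' → outer ELSE → 14
sample_id=6: site='tap' → outer ELSE → 14
sample_id=7: site='lake' → outer ELSE → 14
sample_id=8: site='river' → inner[ELSE] → 7
sample_id=9: site='river' → inner[conc_ppm >= 168] → 12
sample_id=10: site='river' → inner[conc_ppm >= 168] → 12
sample_id=11: site='sea' → inner[ELSE] → 14
sample_id=12: site='rain' → outer ELSE → 14
sample_id=13: site='rain' → outer ELSE → 14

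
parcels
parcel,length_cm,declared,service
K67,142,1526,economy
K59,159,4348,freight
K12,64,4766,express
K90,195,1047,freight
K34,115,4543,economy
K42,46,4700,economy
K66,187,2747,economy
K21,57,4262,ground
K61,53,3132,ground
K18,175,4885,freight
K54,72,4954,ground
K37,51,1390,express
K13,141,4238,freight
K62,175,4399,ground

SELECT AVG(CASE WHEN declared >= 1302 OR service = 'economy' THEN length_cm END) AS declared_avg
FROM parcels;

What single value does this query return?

parcel=K67: ✓ → 142
parcel=K59: ✓ → 159
parcel=K12: ✓ → 64
parcel=K90: ✗
parcel=K34: ✓ → 115
parcel=K42: ✓ → 46
parcel=K66: ✓ → 187
parcel=K21: ✓ → 57
parcel=K61: ✓ → 53
parcel=K18: ✓ → 175
parcel=K54: ✓ → 72
parcel=K37: ✓ → 51
parcel=K13: ✓ → 141
parcel=K62: ✓ → 175
declared_avg = (142 + 159 + 64 + 115 + 46 + 187 + 57 + 53 + 175 + 72 + 51 + 141 + 175) / 13 = 110.5384615385

110.5384615385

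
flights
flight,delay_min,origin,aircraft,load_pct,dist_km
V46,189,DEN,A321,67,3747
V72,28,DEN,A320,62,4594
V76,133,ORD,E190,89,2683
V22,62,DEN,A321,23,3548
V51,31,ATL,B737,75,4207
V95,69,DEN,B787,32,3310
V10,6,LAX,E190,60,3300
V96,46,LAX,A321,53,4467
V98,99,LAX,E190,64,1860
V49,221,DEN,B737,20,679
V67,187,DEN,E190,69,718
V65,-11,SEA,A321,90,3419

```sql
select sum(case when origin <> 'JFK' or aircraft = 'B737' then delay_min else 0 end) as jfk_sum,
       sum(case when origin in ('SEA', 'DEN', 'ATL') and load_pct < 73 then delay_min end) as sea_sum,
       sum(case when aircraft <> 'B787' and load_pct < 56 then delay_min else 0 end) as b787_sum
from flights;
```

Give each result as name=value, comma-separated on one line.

jfk_sum=1060, sea_sum=756, b787_sum=329

[jfk_sum: origin <> 'JFK' or aircraft = 'B737']
flight=V46: ✓ → 189
flight=V72: ✓ → 28
flight=V76: ✓ → 133
flight=V22: ✓ → 62
flight=V51: ✓ → 31
flight=V95: ✓ → 69
flight=V10: ✓ → 6
flight=V96: ✓ → 46
flight=V98: ✓ → 99
flight=V49: ✓ → 221
flight=V67: ✓ → 187
flight=V65: ✓ → -11
jfk_sum = 189 + 28 + 133 + 62 + 31 + 69 + 6 + 46 + 99 + 221 + 187 + -11 = 1060
—
[sea_sum: origin in ('SEA', 'DEN', 'ATL') and load_pct < 73]
flight=V46: ✓ → 189
flight=V72: ✓ → 28
flight=V76: ✗
flight=V22: ✓ → 62
flight=V51: ✗
flight=V95: ✓ → 69
flight=V10: ✗
flight=V96: ✗
flight=V98: ✗
flight=V49: ✓ → 221
flight=V67: ✓ → 187
flight=V65: ✗
sea_sum = 189 + 28 + 62 + 69 + 221 + 187 = 756
—
[b787_sum: aircraft <> 'B787' and load_pct < 56]
flight=V46: ✗
flight=V72: ✗
flight=V76: ✗
flight=V22: ✓ → 62
flight=V51: ✗
flight=V95: ✗
flight=V10: ✗
flight=V96: ✓ → 46
flight=V98: ✗
flight=V49: ✓ → 221
flight=V67: ✗
flight=V65: ✗
b787_sum = 62 + 46 + 221 = 329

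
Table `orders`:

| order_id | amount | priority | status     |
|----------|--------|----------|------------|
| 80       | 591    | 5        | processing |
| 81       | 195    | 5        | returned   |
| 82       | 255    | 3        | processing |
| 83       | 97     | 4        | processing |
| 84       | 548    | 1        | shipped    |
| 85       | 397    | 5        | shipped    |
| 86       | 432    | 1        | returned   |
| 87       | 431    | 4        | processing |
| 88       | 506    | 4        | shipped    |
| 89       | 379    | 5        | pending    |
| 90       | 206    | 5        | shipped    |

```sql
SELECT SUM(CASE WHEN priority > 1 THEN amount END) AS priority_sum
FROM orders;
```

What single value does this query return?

3057

order_id=80: ✓ → 591
order_id=81: ✓ → 195
order_id=82: ✓ → 255
order_id=83: ✓ → 97
order_id=84: ✗
order_id=85: ✓ → 397
order_id=86: ✗
order_id=87: ✓ → 431
order_id=88: ✓ → 506
order_id=89: ✓ → 379
order_id=90: ✓ → 206
priority_sum = 591 + 195 + 255 + 97 + 397 + 431 + 506 + 379 + 206 = 3057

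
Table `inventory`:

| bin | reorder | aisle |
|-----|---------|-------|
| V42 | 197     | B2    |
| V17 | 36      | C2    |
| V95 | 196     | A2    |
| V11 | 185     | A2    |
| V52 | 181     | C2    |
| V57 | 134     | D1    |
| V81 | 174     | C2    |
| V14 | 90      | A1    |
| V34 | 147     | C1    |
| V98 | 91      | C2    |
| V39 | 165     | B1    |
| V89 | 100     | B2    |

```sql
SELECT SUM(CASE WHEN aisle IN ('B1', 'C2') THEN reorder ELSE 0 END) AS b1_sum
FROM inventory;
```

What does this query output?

bin=V42: ✗
bin=V17: ✓ → 36
bin=V95: ✗
bin=V11: ✗
bin=V52: ✓ → 181
bin=V57: ✗
bin=V81: ✓ → 174
bin=V14: ✗
bin=V34: ✗
bin=V98: ✓ → 91
bin=V39: ✓ → 165
bin=V89: ✗
b1_sum = 36 + 181 + 174 + 91 + 165 = 647

647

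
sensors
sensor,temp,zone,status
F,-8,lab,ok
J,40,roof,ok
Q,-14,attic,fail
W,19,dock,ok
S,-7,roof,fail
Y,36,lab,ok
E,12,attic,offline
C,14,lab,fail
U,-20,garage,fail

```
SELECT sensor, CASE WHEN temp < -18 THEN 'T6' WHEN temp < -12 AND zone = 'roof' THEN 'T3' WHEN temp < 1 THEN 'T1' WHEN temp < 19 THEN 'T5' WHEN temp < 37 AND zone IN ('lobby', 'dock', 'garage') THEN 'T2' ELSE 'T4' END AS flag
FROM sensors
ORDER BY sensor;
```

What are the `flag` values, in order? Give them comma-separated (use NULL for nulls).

T5, T5, T1, T4, T1, T1, T6, T2, T4

sensor=C: temp < 19 → T5
sensor=E: temp < 19 → T5
sensor=F: temp < 1 → T1
sensor=J: ELSE → T4
sensor=Q: temp < 1 → T1
sensor=S: temp < 1 → T1
sensor=U: temp < -18 → T6
sensor=W: temp < 37 AND zone IN ('lobby', 'dock', 'garage') → T2
sensor=Y: ELSE → T4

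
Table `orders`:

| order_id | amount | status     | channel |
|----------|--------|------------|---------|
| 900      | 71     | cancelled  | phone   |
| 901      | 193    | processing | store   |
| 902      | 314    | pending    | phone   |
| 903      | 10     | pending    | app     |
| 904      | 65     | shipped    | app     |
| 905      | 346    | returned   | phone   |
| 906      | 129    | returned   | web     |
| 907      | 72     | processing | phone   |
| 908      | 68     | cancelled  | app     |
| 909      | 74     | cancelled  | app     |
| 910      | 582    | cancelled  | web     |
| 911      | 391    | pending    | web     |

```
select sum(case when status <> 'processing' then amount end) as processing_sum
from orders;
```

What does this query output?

2050

order_id=900: ✓ → 71
order_id=901: ✗
order_id=902: ✓ → 314
order_id=903: ✓ → 10
order_id=904: ✓ → 65
order_id=905: ✓ → 346
order_id=906: ✓ → 129
order_id=907: ✗
order_id=908: ✓ → 68
order_id=909: ✓ → 74
order_id=910: ✓ → 582
order_id=911: ✓ → 391
processing_sum = 71 + 314 + 10 + 65 + 346 + 129 + 68 + 74 + 582 + 391 = 2050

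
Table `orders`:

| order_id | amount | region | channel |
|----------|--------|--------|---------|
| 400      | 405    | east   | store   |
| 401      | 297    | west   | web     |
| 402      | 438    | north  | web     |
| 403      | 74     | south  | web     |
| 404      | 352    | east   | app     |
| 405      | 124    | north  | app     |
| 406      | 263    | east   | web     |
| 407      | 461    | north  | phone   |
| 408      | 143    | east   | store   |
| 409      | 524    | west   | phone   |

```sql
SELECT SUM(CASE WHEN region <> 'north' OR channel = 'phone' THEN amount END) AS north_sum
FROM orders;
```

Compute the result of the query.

order_id=400: ✓ → 405
order_id=401: ✓ → 297
order_id=402: ✗
order_id=403: ✓ → 74
order_id=404: ✓ → 352
order_id=405: ✗
order_id=406: ✓ → 263
order_id=407: ✓ → 461
order_id=408: ✓ → 143
order_id=409: ✓ → 524
north_sum = 405 + 297 + 74 + 352 + 263 + 461 + 143 + 524 = 2519

2519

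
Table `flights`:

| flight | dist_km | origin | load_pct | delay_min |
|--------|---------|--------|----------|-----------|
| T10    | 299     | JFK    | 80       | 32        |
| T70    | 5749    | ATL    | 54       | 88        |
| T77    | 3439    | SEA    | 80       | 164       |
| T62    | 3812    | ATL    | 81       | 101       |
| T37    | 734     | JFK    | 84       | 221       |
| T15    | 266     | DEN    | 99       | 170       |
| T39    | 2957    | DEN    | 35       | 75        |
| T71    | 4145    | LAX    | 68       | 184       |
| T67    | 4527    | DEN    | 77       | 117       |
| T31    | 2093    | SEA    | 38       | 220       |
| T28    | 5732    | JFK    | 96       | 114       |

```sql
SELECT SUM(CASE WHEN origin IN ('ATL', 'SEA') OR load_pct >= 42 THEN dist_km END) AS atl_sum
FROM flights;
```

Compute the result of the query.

flight=T10: ✓ → 299
flight=T70: ✓ → 5749
flight=T77: ✓ → 3439
flight=T62: ✓ → 3812
flight=T37: ✓ → 734
flight=T15: ✓ → 266
flight=T39: ✗
flight=T71: ✓ → 4145
flight=T67: ✓ → 4527
flight=T31: ✓ → 2093
flight=T28: ✓ → 5732
atl_sum = 299 + 5749 + 3439 + 3812 + 734 + 266 + 4145 + 4527 + 2093 + 5732 = 30796

30796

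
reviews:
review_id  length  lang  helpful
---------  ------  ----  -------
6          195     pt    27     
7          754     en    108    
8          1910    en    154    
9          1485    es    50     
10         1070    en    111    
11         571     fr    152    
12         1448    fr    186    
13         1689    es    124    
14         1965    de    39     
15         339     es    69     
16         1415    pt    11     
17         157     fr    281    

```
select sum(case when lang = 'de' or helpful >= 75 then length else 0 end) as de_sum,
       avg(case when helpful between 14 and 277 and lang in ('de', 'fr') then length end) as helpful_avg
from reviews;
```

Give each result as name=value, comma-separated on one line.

de_sum=9564, helpful_avg=1328

[de_sum: lang = 'de' or helpful >= 75]
review_id=6: ✗
review_id=7: ✓ → 754
review_id=8: ✓ → 1910
review_id=9: ✗
review_id=10: ✓ → 1070
review_id=11: ✓ → 571
review_id=12: ✓ → 1448
review_id=13: ✓ → 1689
review_id=14: ✓ → 1965
review_id=15: ✗
review_id=16: ✗
review_id=17: ✓ → 157
de_sum = 754 + 1910 + 1070 + 571 + 1448 + 1689 + 1965 + 157 = 9564
—
[helpful_avg: helpful between 14 and 277 and lang in ('de', 'fr')]
review_id=6: ✗
review_id=7: ✗
review_id=8: ✗
review_id=9: ✗
review_id=10: ✗
review_id=11: ✓ → 571
review_id=12: ✓ → 1448
review_id=13: ✗
review_id=14: ✓ → 1965
review_id=15: ✗
review_id=16: ✗
review_id=17: ✗
helpful_avg = (571 + 1448 + 1965) / 3 = 1328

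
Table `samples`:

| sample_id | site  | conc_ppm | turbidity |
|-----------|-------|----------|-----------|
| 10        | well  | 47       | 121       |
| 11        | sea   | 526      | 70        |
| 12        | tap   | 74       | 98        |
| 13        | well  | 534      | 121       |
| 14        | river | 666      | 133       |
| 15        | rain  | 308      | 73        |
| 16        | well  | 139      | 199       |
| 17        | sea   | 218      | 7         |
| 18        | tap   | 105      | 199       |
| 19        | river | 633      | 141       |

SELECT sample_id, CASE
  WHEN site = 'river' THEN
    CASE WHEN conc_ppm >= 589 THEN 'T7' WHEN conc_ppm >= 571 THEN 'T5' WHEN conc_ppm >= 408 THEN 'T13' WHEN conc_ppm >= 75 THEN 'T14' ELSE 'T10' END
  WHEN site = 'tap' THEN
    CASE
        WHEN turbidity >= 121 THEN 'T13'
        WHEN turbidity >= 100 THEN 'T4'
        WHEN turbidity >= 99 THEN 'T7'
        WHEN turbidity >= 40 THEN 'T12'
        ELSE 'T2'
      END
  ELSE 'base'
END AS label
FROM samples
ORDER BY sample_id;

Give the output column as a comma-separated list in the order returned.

base, base, T12, base, T7, base, base, base, T13, T7

sample_id=10: site='well' → outer ELSE → base
sample_id=11: site='sea' → outer ELSE → base
sample_id=12: site='tap' → inner[turbidity >= 40] → T12
sample_id=13: site='well' → outer ELSE → base
sample_id=14: site='river' → inner[conc_ppm >= 589] → T7
sample_id=15: site='rain' → outer ELSE → base
sample_id=16: site='well' → outer ELSE → base
sample_id=17: site='sea' → outer ELSE → base
sample_id=18: site='tap' → inner[turbidity >= 121] → T13
sample_id=19: site='river' → inner[conc_ppm >= 589] → T7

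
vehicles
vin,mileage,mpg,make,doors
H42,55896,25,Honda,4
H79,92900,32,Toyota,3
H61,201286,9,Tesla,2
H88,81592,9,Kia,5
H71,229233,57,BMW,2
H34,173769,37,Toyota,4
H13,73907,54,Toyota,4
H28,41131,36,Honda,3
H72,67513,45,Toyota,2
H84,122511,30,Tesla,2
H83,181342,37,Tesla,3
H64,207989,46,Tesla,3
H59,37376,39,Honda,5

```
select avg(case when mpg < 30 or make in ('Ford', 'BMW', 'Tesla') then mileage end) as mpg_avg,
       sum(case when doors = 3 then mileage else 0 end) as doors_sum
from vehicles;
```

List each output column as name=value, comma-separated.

mpg_avg=154264.1428571429, doors_sum=523362

[mpg_avg: mpg < 30 or make in ('Ford', 'BMW', 'Tesla')]
vin=H42: ✓ → 55896
vin=H79: ✗
vin=H61: ✓ → 201286
vin=H88: ✓ → 81592
vin=H71: ✓ → 229233
vin=H34: ✗
vin=H13: ✗
vin=H28: ✗
vin=H72: ✗
vin=H84: ✓ → 122511
vin=H83: ✓ → 181342
vin=H64: ✓ → 207989
vin=H59: ✗
mpg_avg = (55896 + 201286 + 81592 + 229233 + 122511 + 181342 + 207989) / 7 = 154264.1428571429
—
[doors_sum: doors = 3]
vin=H42: ✗
vin=H79: ✓ → 92900
vin=H61: ✗
vin=H88: ✗
vin=H71: ✗
vin=H34: ✗
vin=H13: ✗
vin=H28: ✓ → 41131
vin=H72: ✗
vin=H84: ✗
vin=H83: ✓ → 181342
vin=H64: ✓ → 207989
vin=H59: ✗
doors_sum = 92900 + 41131 + 181342 + 207989 = 523362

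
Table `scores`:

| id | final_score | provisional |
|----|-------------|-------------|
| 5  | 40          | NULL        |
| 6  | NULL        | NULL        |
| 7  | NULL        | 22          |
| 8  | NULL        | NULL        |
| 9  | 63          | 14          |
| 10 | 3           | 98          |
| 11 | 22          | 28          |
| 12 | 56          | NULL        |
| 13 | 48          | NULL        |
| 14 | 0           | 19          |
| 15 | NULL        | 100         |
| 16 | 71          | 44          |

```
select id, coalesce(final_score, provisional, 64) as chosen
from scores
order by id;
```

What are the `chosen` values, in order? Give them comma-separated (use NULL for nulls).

40, 64, 22, 64, 63, 3, 22, 56, 48, 0, 100, 71

id=5: final_score=40 → 40
id=6: final_score=NULL, provisional=NULL, → literal 64 → 64
id=7: final_score=NULL, provisional=22 → 22
id=8: final_score=NULL, provisional=NULL, → literal 64 → 64
id=9: final_score=63 → 63
id=10: final_score=3 → 3
id=11: final_score=22 → 22
id=12: final_score=56 → 56
id=13: final_score=48 → 48
id=14: final_score=0 → 0
id=15: final_score=NULL, provisional=100 → 100
id=16: final_score=71 → 71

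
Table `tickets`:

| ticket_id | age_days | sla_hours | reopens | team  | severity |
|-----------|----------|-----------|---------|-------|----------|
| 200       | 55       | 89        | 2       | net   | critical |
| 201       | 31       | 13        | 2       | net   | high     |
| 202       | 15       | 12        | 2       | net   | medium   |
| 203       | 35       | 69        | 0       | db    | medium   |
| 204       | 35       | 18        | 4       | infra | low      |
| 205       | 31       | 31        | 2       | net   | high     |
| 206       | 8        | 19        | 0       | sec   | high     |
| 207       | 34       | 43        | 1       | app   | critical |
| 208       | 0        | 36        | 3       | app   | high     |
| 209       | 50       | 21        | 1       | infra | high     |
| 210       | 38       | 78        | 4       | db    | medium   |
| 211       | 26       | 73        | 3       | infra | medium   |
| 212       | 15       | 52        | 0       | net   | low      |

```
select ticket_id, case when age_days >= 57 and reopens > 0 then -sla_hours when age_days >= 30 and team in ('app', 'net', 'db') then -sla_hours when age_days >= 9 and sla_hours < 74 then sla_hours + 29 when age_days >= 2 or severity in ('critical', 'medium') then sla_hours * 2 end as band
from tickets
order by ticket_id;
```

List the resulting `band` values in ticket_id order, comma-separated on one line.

ticket_id=200: age_days >= 30 and team in ('app', 'net', 'db') → -89
ticket_id=201: age_days >= 30 and team in ('app', 'net', 'db') → -13
ticket_id=202: age_days >= 9 and sla_hours < 74 → 41
ticket_id=203: age_days >= 30 and team in ('app', 'net', 'db') → -69
ticket_id=204: age_days >= 9 and sla_hours < 74 → 47
ticket_id=205: age_days >= 30 and team in ('app', 'net', 'db') → -31
ticket_id=206: age_days >= 2 or severity in ('critical', 'medium') → 38
ticket_id=207: age_days >= 30 and team in ('app', 'net', 'db') → -43
ticket_id=208: (no match → NULL) → NULL
ticket_id=209: age_days >= 9 and sla_hours < 74 → 50
ticket_id=210: age_days >= 30 and team in ('app', 'net', 'db') → -78
ticket_id=211: age_days >= 9 and sla_hours < 74 → 102
ticket_id=212: age_days >= 9 and sla_hours < 74 → 81

-89, -13, 41, -69, 47, -31, 38, -43, NULL, 50, -78, 102, 81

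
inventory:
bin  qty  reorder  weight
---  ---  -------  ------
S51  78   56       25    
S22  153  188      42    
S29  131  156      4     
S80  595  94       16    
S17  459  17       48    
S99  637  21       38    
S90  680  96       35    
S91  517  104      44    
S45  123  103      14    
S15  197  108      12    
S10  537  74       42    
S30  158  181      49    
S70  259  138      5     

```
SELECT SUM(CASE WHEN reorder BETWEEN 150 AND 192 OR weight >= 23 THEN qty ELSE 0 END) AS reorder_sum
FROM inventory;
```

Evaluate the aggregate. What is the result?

3350

bin=S51: ✓ → 78
bin=S22: ✓ → 153
bin=S29: ✓ → 131
bin=S80: ✗
bin=S17: ✓ → 459
bin=S99: ✓ → 637
bin=S90: ✓ → 680
bin=S91: ✓ → 517
bin=S45: ✗
bin=S15: ✗
bin=S10: ✓ → 537
bin=S30: ✓ → 158
bin=S70: ✗
reorder_sum = 78 + 153 + 131 + 459 + 637 + 680 + 517 + 537 + 158 = 3350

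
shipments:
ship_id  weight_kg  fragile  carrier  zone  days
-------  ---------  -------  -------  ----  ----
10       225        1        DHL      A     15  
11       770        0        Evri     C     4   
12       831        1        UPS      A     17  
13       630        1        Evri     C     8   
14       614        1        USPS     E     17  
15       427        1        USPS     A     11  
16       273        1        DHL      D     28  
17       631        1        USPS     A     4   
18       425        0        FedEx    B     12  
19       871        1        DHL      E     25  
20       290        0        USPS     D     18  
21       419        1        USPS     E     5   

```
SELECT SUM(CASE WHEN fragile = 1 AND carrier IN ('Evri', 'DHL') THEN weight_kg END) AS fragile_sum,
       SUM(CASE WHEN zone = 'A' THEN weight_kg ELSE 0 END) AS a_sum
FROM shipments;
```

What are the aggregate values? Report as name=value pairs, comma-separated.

[fragile_sum: fragile = 1 AND carrier IN ('Evri', 'DHL')]
ship_id=10: ✓ → 225
ship_id=11: ✗
ship_id=12: ✗
ship_id=13: ✓ → 630
ship_id=14: ✗
ship_id=15: ✗
ship_id=16: ✓ → 273
ship_id=17: ✗
ship_id=18: ✗
ship_id=19: ✓ → 871
ship_id=20: ✗
ship_id=21: ✗
fragile_sum = 225 + 630 + 273 + 871 = 1999
—
[a_sum: zone = 'A']
ship_id=10: ✓ → 225
ship_id=11: ✗
ship_id=12: ✓ → 831
ship_id=13: ✗
ship_id=14: ✗
ship_id=15: ✓ → 427
ship_id=16: ✗
ship_id=17: ✓ → 631
ship_id=18: ✗
ship_id=19: ✗
ship_id=20: ✗
ship_id=21: ✗
a_sum = 225 + 831 + 427 + 631 = 2114

fragile_sum=1999, a_sum=2114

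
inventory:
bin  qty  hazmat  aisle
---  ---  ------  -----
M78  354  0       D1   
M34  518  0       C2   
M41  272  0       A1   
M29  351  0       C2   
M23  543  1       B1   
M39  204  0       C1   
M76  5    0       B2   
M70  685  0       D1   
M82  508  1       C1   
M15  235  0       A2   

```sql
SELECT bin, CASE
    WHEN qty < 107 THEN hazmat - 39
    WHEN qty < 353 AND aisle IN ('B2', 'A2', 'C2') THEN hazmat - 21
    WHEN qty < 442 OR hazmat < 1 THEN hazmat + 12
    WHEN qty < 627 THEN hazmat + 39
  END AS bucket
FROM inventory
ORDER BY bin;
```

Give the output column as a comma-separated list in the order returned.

-21, 40, -21, 12, 12, 12, 12, -39, 12, 40

bin=M15: qty < 353 AND aisle IN ('B2', 'A2', 'C2') → -21
bin=M23: qty < 627 → 40
bin=M29: qty < 353 AND aisle IN ('B2', 'A2', 'C2') → -21
bin=M34: qty < 442 OR hazmat < 1 → 12
bin=M39: qty < 442 OR hazmat < 1 → 12
bin=M41: qty < 442 OR hazmat < 1 → 12
bin=M70: qty < 442 OR hazmat < 1 → 12
bin=M76: qty < 107 → -39
bin=M78: qty < 442 OR hazmat < 1 → 12
bin=M82: qty < 627 → 40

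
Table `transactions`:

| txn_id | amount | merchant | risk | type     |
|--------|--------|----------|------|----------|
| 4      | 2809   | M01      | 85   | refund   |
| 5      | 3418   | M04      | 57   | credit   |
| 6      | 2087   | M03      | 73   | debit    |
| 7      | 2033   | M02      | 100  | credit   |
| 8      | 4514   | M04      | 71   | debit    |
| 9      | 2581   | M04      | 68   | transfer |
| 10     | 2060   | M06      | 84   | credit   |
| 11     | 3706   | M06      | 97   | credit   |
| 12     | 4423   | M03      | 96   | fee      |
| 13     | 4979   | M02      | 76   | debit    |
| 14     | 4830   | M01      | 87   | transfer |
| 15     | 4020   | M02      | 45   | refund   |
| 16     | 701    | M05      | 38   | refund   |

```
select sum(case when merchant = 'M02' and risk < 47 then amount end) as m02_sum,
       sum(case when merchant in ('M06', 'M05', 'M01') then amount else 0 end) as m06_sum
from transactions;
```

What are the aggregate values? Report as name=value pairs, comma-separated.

[m02_sum: merchant = 'M02' and risk < 47]
txn_id=4: ✗
txn_id=5: ✗
txn_id=6: ✗
txn_id=7: ✗
txn_id=8: ✗
txn_id=9: ✗
txn_id=10: ✗
txn_id=11: ✗
txn_id=12: ✗
txn_id=13: ✗
txn_id=14: ✗
txn_id=15: ✓ → 4020
txn_id=16: ✗
m02_sum = 4020
—
[m06_sum: merchant in ('M06', 'M05', 'M01')]
txn_id=4: ✓ → 2809
txn_id=5: ✗
txn_id=6: ✗
txn_id=7: ✗
txn_id=8: ✗
txn_id=9: ✗
txn_id=10: ✓ → 2060
txn_id=11: ✓ → 3706
txn_id=12: ✗
txn_id=13: ✗
txn_id=14: ✓ → 4830
txn_id=15: ✗
txn_id=16: ✓ → 701
m06_sum = 2809 + 2060 + 3706 + 4830 + 701 = 14106

m02_sum=4020, m06_sum=14106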